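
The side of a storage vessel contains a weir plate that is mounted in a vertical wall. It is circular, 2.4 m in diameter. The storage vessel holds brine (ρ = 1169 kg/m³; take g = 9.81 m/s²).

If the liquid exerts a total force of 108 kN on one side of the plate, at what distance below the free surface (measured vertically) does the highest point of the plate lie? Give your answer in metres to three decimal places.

d_top ≈ 0.882 m

γ = ρg = 1169 × 9.81 / 1000 = 11.46789 kN/m³.
A = π(1.2)² = 4.52389 m².
From F = γ·h_c·A, the centroid depth is h_c = 108/(11.46789 × 4.52389) = 2.08175 m.
The centroid is at the centre, 1.2 m below the top of the plate, so the highest point sits at h_top = 2.08175 − 1.2 = 0.88175 m below the surface.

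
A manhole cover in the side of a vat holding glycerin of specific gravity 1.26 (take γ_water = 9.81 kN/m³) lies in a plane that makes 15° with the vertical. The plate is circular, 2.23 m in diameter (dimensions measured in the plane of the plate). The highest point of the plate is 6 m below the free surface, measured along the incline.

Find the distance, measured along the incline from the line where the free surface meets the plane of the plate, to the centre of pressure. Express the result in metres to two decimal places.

γ = 1.26 × 9.81 = 12.3606 kN/m³.
The plate makes 15° with the vertical, i.e. θ = 90° − 15° = 75° to the horizontal. Measuring y along the incline from the free-surface line, vertical depth h = y·sinθ with sinθ = 0.965926.
The centroid is at the centre, 1.115 m below the top of the plate, so y_c = 6 + 1.115 = 7.115 m and h_c = 7.115 × 0.965926 = 6.87256 m.
A = π(1.115)² = 3.90571 m².
Resultant F = γ·h_c·A = 12.3606 × 6.87256 × 3.90571 = 331.786 kN.
I_c = πr⁴/4 = π × 1.115⁴/4 = 1.21392 m⁴.
Centre of pressure: y_p = y_c + I_c/(y_c·A) = 7.115 + 1.21392/(7.115 × 3.90571) = 7.115 + 0.0436833 = 7.15868 m along the plane.

y_p = 7.16 m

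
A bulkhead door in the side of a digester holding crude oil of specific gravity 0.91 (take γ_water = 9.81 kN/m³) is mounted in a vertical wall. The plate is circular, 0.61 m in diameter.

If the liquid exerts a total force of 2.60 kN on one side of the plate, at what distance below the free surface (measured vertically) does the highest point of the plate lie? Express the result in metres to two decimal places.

γ = 0.91 × 9.81 = 8.9271 kN/m³.
A = π(0.305)² = 0.292247 m².
From F = γ·h_c·A, the centroid depth is h_c = 2.60/(8.9271 × 0.292247) = 0.996582 m.
The centroid is at the centre, 0.305 m below the top of the plate, so the highest point sits at h_top = 0.996582 − 0.305 = 0.691582 m below the surface.

d_top ≈ 0.69 m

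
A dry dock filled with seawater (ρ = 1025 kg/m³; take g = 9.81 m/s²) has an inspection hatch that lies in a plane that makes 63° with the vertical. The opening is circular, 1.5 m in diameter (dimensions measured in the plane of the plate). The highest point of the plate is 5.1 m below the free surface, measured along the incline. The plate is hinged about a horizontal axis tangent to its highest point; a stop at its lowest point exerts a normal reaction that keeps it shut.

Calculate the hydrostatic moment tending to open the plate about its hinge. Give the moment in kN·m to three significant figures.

M ≈ 36.5 kN·m

γ = ρg = 1025 × 9.81 / 1000 = 10.05525 kN/m³.
The plate makes 63° with the vertical, i.e. θ = 90° − 63° = 27° to the horizontal. Measuring y along the incline from the free-surface line, vertical depth h = y·sinθ with sinθ = 0.453990.
The centroid is at the centre, 0.75 m below the top of the plate, so y_c = 5.1 + 0.75 = 5.85 m and h_c = 5.85 × 0.453990 = 2.65584 m.
A = π(0.75)² = 1.76715 m².
Resultant F = γ·h_c·A = 10.05525 × 2.65584 × 1.76715 = 47.192 kN.
I_c = πr⁴/4 = π × 0.75⁴/4 = 0.248505 m⁴.
Centre of pressure: y_p = y_c + I_c/(y_c·A) = 5.85 + 0.248505/(5.85 × 1.76715) = 5.85 + 0.0240384 = 5.87404 m along the plane.
The resultant acts 0.75 + 0.0240384 = 0.774038 m (along the plate) below the hinge at the top edge, so the moment about the hinge is M = F × 0.774038 = 47.192 × 0.774038 = 36.5284 kN·m.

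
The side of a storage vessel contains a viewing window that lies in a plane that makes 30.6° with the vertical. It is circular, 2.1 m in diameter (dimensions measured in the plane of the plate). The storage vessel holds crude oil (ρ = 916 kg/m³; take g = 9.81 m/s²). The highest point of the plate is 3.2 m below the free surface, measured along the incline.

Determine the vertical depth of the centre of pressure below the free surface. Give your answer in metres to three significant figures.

γ = ρg = 916 × 9.81 / 1000 = 8.98596 kN/m³.
The plate makes 30.6° with the vertical, i.e. θ = 90° − 30.6° = 59.4° to the horizontal. Measuring y along the incline from the free-surface line, vertical depth h = y·sinθ with sinθ = 0.860742.
The centroid is at the centre, 1.05 m below the top of the plate, so y_c = 3.2 + 1.05 = 4.25 m and h_c = 4.25 × 0.860742 = 3.65815 m.
A = π(1.05)² = 3.46361 m².
Resultant F = γ·h_c·A = 8.98596 × 3.65815 × 3.46361 = 113.856 kN.
I_c = πr⁴/4 = π × 1.05⁴/4 = 0.954656 m⁴.
Centre of pressure: y_p = y_c + I_c/(y_c·A) = 4.25 + 0.954656/(4.25 × 3.46361) = 4.25 + 0.0648528 = 4.31485 m along the plane.
Vertically, h_p = y_p·sinθ = 4.31485 × 0.860742 = 3.71397 m.

h_p = 3.71 m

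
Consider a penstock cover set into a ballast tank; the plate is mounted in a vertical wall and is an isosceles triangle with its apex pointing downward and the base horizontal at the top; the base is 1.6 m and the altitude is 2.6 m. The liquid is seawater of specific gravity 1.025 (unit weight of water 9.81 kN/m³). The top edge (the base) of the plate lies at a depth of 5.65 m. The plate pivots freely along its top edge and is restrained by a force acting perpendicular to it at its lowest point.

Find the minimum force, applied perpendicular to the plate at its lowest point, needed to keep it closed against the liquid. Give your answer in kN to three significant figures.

γ = 1.025 × 9.81 = 10.05525 kN/m³.
With the apex down, the centroid sits h/3 = 2.6/3 = 0.866667 m below the base (the top edge), so the centroid depth is h_c = 5.65 + 0.866667 = 6.51667 m.
A = ½ × 1.6 × 2.6 = 2.08 m².
Resultant F = γ·h_c·A = 10.05525 × 6.51667 × 2.08 = 136.296 kN.
I_c = b·h³/36 = 1.6 × 2.6³/36 = 0.781156 m⁴.
Centre of pressure: y_p = y_c + I_c/(y_c·A) = 6.51667 + 0.781156/(6.51667 × 2.08) = 6.51667 + 0.05763 = 6.5743 m along the plane.
The resultant acts 0.866667 + 0.05763 = 0.924297 m (along the plate) below the hinge at the top edge, so the moment about the hinge is M = F × 0.924297 = 136.296 × 0.924297 = 125.978 kN·m.
A normal force at the bottom, 2.6 m from the hinge, must supply this moment: P = 125.978/2.6 = 48.4531 kN.

P ≈ 48.5 kN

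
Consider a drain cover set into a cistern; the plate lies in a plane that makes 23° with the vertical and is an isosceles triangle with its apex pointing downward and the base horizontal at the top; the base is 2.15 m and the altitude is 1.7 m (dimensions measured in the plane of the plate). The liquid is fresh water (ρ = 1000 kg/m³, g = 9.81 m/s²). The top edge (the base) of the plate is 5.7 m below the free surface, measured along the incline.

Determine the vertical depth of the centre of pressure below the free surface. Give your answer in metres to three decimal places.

γ = ρg = 1000 × 9.81 = 9810 N/m³ = 9.81 kN/m³.
The plate makes 23° with the vertical, i.e. θ = 90° − 23° = 67° to the horizontal. Measuring y along the incline from the free-surface line, vertical depth h = y·sinθ with sinθ = 0.920505.
With the apex down, the centroid sits h/3 = 1.7/3 = 0.566667 m below the base (the top edge), so y_c = 5.7 + 0.566667 = 6.26667 m and h_c = 6.26667 × 0.920505 = 5.7685 m.
A = ½ × 2.15 × 1.7 = 1.8275 m².
Resultant F = γ·h_c·A = 9.81 × 5.7685 × 1.8275 = 103.416 kN.
I_c = b·h³/36 = 2.15 × 1.7³/36 = 0.293415 m⁴.
Centre of pressure: y_p = y_c + I_c/(y_c·A) = 6.26667 + 0.293415/(6.26667 × 1.8275) = 6.26667 + 0.0256205 = 6.29229 m along the plane.
Vertically, h_p = y_p·sinθ = 6.29229 × 0.920505 = 5.79208 m.

h_p = 5.792 m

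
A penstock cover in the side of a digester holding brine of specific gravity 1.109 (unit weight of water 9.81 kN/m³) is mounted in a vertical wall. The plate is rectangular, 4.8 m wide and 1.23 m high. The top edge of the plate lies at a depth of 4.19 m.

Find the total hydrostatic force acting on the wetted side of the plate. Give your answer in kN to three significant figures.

γ = 1.109 × 9.81 = 10.87929 kN/m³.
The centroid lies 1.23/2 = 0.615 m below the top edge, so the centroid depth is h_c = 4.19 + 0.615 = 4.805 m.
A = 4.8 × 1.23 = 5.904 m².
Resultant F = γ·h_c·A = 10.87929 × 4.805 × 5.904 = 308.632 kN.

F ≈ 309 kN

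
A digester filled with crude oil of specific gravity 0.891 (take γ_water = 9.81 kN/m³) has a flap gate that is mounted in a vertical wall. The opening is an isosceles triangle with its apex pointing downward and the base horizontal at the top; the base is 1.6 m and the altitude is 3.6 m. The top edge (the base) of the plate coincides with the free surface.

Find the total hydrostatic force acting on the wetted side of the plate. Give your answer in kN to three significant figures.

F ≈ 30.2 kN

γ = 0.891 × 9.81 = 8.74071 kN/m³.
With the apex down, the centroid sits h/3 = 3.6/3 = 1.2 m below the base (the top edge), so the centroid depth is h_c = 1.2 m.
A = ½ × 1.6 × 3.6 = 2.88 m².
Resultant F = γ·h_c·A = 8.74071 × 1.2 × 2.88 = 30.2079 kN.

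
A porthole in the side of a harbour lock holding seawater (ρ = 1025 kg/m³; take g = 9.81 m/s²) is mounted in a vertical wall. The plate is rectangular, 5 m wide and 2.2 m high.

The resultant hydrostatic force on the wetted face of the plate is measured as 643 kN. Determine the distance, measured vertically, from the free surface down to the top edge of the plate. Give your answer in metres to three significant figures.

γ = ρg = 1025 × 9.81 / 1000 = 10.05525 kN/m³.
A = 5 × 2.2 = 11 m².
From F = γ·h_c·A, the centroid depth is h_c = 643/(10.05525 × 11) = 5.81334 m.
The centroid lies 2.2/2 = 1.1 m below the top edge, so the top edge sits at h_top = 5.81334 − 1.1 = 4.71334 m below the surface.

d_top ≈ 4.71 m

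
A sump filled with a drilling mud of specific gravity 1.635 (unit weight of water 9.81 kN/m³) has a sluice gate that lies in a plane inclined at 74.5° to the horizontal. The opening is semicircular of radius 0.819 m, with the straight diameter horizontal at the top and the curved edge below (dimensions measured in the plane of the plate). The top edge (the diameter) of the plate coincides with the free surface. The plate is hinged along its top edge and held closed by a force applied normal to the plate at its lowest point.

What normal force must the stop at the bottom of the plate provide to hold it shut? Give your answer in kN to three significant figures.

γ = 1.635 × 9.81 = 16.03935 kN/m³.
Let θ = 74.5° be the plate's angle to the horizontal; measure y along the incline from where the plane meets the free surface. Vertical depth h = y·sinθ with sinθ = 0.963630.
The centroid of a semicircle lies 4r/(3π) = 0.347594 m from the diameter, here below the top edge, so y_c = 0.347594 m and h_c = 0.347594 × 0.963630 = 0.334952 m.
A = πr²/2 = π × 0.819²/2 = 1.05363 m².
Resultant F = γ·h_c·A = 16.03935 × 0.334952 × 1.05363 = 5.66053 kN.
I_c = (π/8 − 8/(9π))·r⁴ = 0.109757 × 0.819⁴ = 0.0493819 m⁴.
Centre of pressure: y_p = y_c + I_c/(y_c·A) = 0.347594 + 0.0493819/(0.347594 × 1.05363) = 0.347594 + 0.134836 = 0.48243 m along the plane.
The resultant acts 0.347594 + 0.134836 = 0.48243 m (along the plate) below the hinge at the top edge, so the moment about the hinge is M = F × 0.48243 = 5.66053 × 0.48243 = 2.73081 kN·m.
A normal force at the bottom, 0.819 m from the hinge, must supply this moment: P = 2.73081/0.819 = 3.33432 kN.

P ≈ 3.33 kN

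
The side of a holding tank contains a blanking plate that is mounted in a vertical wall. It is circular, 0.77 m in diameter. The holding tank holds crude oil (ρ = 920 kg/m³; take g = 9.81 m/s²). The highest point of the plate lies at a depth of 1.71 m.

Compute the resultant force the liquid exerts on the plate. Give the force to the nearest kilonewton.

F ≈ 9 kN

γ = ρg = 920 × 9.81 / 1000 = 9.0252 kN/m³.
The centroid is at the centre, 0.385 m below the top of the plate, so the centroid depth is h_c = 1.71 + 0.385 = 2.095 m.
A = π(0.385)² = 0.465663 m².
Resultant F = γ·h_c·A = 9.0252 × 2.095 × 0.465663 = 8.80466 kN.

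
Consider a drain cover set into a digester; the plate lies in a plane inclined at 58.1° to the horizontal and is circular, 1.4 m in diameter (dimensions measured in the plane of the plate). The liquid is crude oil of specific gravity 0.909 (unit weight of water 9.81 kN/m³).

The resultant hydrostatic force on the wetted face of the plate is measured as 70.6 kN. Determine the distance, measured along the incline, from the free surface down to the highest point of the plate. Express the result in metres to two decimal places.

γ = 0.909 × 9.81 = 8.91729 kN/m³.
A = π(0.7)² = 1.53938 m².
From F = γ·h_c·A, the centroid depth is h_c = 70.6/(8.91729 × 1.53938) = 5.14311 m.
Let θ = 58.1° be the plate's angle to the horizontal; measure y along the incline from where the plane meets the free surface. Vertical depth h = y·sinθ with sinθ = 0.848972.
Along the incline, y_c = h_c/sinθ = 5.14311/0.848972 = 6.05804 m.
The centroid is at the centre, 0.7 m below the top of the plate, so the highest point sits at y_top = 6.05804 − 0.7 = 5.35804 m along the incline.

y_top ≈ 5.36 m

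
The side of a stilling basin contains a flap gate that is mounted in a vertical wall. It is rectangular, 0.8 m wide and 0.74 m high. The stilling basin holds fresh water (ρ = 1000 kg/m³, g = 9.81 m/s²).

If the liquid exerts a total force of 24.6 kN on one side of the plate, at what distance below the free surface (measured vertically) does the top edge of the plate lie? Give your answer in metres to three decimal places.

d_top ≈ 3.866 m

γ = ρg = 1000 × 9.81 = 9810 N/m³ = 9.81 kN/m³.
A = 0.8 × 0.74 = 0.592 m².
From F = γ·h_c·A, the centroid depth is h_c = 24.6/(9.81 × 0.592) = 4.23589 m.
The centroid lies 0.74/2 = 0.37 m below the top edge, so the top edge sits at h_top = 4.23589 − 0.37 = 3.86589 m below the surface.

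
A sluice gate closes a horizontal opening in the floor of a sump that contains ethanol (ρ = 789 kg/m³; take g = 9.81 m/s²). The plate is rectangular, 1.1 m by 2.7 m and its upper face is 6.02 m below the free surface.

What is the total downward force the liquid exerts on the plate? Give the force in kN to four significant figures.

γ = ρg = 789 × 9.81 / 1000 = 7.74009 kN/m³.
The plate is horizontal, so pressure is uniform at p = γ·h = 7.74009 × 6.02 = 46.5953 kN/m².
A = 1.1 × 2.7 = 2.97 m².
F = p·A = 46.5953 × 2.97 = 138.388 kN.

F ≈ 138.4 kN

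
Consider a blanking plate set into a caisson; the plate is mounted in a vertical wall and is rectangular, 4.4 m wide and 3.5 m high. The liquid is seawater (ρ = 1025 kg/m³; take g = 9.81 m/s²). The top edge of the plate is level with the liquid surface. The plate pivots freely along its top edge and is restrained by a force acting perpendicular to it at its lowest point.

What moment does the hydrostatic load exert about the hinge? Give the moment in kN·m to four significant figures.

γ = ρg = 1025 × 9.81 / 1000 = 10.05525 kN/m³.
The centroid lies 3.5/2 = 1.75 m below the top edge, so the centroid depth is h_c = 1.75 m.
A = 4.4 × 3.5 = 15.4 m².
Resultant F = γ·h_c·A = 10.05525 × 1.75 × 15.4 = 270.989 kN.
I_c = b·h³/12 = 4.4 × 3.5³/12 = 15.7208 m⁴.
Centre of pressure: y_p = y_c + I_c/(y_c·A) = 1.75 + 15.7208/(1.75 × 15.4) = 1.75 + 0.583332 = 2.33333 m along the plane.
The resultant acts 1.75 + 0.583332 = 2.33333 m (along the plate) below the hinge at the top edge, so the moment about the hinge is M = F × 2.33333 = 270.989 × 2.33333 = 632.307 kN·m.

M ≈ 632.3 kN·m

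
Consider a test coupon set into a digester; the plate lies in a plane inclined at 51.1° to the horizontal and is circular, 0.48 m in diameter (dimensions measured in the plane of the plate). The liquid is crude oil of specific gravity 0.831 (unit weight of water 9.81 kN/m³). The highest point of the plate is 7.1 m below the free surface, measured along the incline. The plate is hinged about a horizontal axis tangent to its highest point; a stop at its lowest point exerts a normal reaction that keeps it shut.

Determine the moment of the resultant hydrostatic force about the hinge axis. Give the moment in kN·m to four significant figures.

γ = 0.831 × 9.81 = 8.15211 kN/m³.
Let θ = 51.1° be the plate's angle to the horizontal; measure y along the incline from where the plane meets the free surface. Vertical depth h = y·sinθ with sinθ = 0.778243.
The centroid is at the centre, 0.24 m below the top of the plate, so y_c = 7.1 + 0.24 = 7.34 m and h_c = 7.34 × 0.778243 = 5.7123 m.
A = π(0.24)² = 0.180956 m².
Resultant F = γ·h_c·A = 8.15211 × 5.7123 × 0.180956 = 8.42663 kN.
I_c = πr⁴/4 = π × 0.24⁴/4 = 0.00260576 m⁴.
Centre of pressure: y_p = y_c + I_c/(y_c·A) = 7.34 + 0.00260576/(7.34 × 0.180956) = 7.34 + 0.00196185 = 7.34196 m along the plane.
The resultant acts 0.24 + 0.00196185 = 0.241962 m (along the plate) below the hinge at the top edge, so the moment about the hinge is M = F × 0.241962 = 8.42663 × 0.241962 = 2.03892 kN·m.

M ≈ 2.039 kN·m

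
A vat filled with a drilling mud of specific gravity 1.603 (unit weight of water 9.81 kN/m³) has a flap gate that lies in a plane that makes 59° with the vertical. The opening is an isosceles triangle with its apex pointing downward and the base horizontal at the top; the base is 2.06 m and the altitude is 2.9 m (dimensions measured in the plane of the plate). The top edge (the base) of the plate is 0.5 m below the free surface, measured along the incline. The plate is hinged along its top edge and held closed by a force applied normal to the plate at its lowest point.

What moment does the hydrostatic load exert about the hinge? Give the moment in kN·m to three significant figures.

M ≈ 45.6 kN·m

γ = 1.603 × 9.81 = 15.72543 kN/m³.
The plate makes 59° with the vertical, i.e. θ = 90° − 59° = 31° to the horizontal. Measuring y along the incline from the free-surface line, vertical depth h = y·sinθ with sinθ = 0.515038.
With the apex down, the centroid sits h/3 = 2.9/3 = 0.966667 m below the base (the top edge), so y_c = 0.5 + 0.966667 = 1.46667 m and h_c = 1.46667 × 0.515038 = 0.755391 m.
A = ½ × 2.06 × 2.9 = 2.987 m².
Resultant F = γ·h_c·A = 15.72543 × 0.755391 × 2.987 = 35.4821 kN.
I_c = b·h³/36 = 2.06 × 2.9³/36 = 1.39559 m⁴.
Centre of pressure: y_p = y_c + I_c/(y_c·A) = 1.46667 + 1.39559/(1.46667 × 2.987) = 1.46667 + 0.318559 = 1.78523 m along the plane.
The resultant acts 0.966667 + 0.318559 = 1.28523 m (along the plate) below the hinge at the top edge, so the moment about the hinge is M = F × 1.28523 = 35.4821 × 1.28523 = 45.6027 kN·m.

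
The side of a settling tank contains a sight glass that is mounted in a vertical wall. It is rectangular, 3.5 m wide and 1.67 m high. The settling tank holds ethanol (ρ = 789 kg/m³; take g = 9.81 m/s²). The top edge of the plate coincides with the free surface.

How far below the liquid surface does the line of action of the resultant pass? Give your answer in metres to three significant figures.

h_p = 1.11 m

γ = ρg = 789 × 9.81 / 1000 = 7.74009 kN/m³.
The centroid lies 1.67/2 = 0.835 m below the top edge, so the centroid depth is h_c = 0.835 m.
A = 3.5 × 1.67 = 5.845 m².
Resultant F = γ·h_c·A = 7.74009 × 0.835 × 5.845 = 37.7761 kN.
I_c = b·h³/12 = 3.5 × 1.67³/12 = 1.35843 m⁴.
Centre of pressure: y_p = y_c + I_c/(y_c·A) = 0.835 + 1.35843/(0.835 × 5.845) = 0.835 + 0.278334 = 1.11333 m along the plane.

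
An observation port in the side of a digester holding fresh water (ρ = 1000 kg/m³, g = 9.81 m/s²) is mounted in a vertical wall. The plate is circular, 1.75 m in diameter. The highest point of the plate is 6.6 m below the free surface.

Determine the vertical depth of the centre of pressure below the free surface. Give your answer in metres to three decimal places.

h_p = 7.501 m

γ = ρg = 1000 × 9.81 = 9810 N/m³ = 9.81 kN/m³.
The centroid is at the centre, 0.875 m below the top of the plate, so the centroid depth is h_c = 6.6 + 0.875 = 7.475 m.
A = π(0.875)² = 2.40528 m².
Resultant F = γ·h_c·A = 9.81 × 7.475 × 2.40528 = 176.379 kN.
I_c = πr⁴/4 = π × 0.875⁴/4 = 0.460386 m⁴.
Centre of pressure: y_p = y_c + I_c/(y_c·A) = 7.475 + 0.460386/(7.475 × 2.40528) = 7.475 + 0.0256062 = 7.50061 m along the plane.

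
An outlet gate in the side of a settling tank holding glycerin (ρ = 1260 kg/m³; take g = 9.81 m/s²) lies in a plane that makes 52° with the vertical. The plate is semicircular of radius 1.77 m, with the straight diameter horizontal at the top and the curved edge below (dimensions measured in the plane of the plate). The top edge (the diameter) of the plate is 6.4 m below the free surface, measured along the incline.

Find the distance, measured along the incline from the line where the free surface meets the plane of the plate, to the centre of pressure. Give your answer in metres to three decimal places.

γ = ρg = 1260 × 9.81 / 1000 = 12.3606 kN/m³.
The plate makes 52° with the vertical, i.e. θ = 90° − 52° = 38° to the horizontal. Measuring y along the incline from the free-surface line, vertical depth h = y·sinθ with sinθ = 0.615661.
The centroid of a semicircle lies 4r/(3π) = 0.751211 m from the diameter, here below the top edge, so y_c = 6.4 + 0.751211 = 7.15121 m and h_c = 7.15121 × 0.615661 = 4.40272 m.
A = πr²/2 = π × 1.77²/2 = 4.92115 m².
Resultant F = γ·h_c·A = 12.3606 × 4.40272 × 4.92115 = 267.81 kN.
I_c = (π/8 − 8/(9π))·r⁴ = 0.109757 × 1.77⁴ = 1.07727 m⁴.
Centre of pressure: y_p = y_c + I_c/(y_c·A) = 7.15121 + 1.07727/(7.15121 × 4.92115) = 7.15121 + 0.0306111 = 7.18182 m along the plane.

y_p = 7.182 m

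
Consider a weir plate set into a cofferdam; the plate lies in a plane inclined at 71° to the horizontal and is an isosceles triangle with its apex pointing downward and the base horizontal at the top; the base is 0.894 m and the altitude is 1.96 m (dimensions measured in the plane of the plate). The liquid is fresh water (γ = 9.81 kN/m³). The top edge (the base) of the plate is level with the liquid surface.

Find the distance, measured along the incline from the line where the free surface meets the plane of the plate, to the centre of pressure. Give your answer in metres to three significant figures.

γ = 9.81 kN/m³.
Let θ = 71° be the plate's angle to the horizontal; measure y along the incline from where the plane meets the free surface. Vertical depth h = y·sinθ with sinθ = 0.945519.
With the apex down, the centroid sits h/3 = 1.96/3 = 0.653333 m below the base (the top edge), so y_c = 0.653333 m and h_c = 0.653333 × 0.945519 = 0.617739 m.
A = ½ × 0.894 × 1.96 = 0.87612 m².
Resultant F = γ·h_c·A = 9.81 × 0.617739 × 0.87612 = 5.3093 kN.
I_c = b·h³/36 = 0.894 × 1.96³/36 = 0.186983 m⁴.
Centre of pressure: y_p = y_c + I_c/(y_c·A) = 0.653333 + 0.186983/(0.653333 × 0.87612) = 0.653333 + 0.326666 = 0.979999 m along the plane.

y_p = 0.980 m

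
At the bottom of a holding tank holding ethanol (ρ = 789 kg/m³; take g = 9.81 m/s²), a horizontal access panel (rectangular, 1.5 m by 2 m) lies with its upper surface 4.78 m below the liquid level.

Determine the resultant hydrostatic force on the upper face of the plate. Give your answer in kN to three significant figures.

γ = ρg = 789 × 9.81 / 1000 = 7.74009 kN/m³.
The plate is horizontal, so pressure is uniform at p = γ·h = 7.74009 × 4.78 = 36.9976 kN/m².
A = 1.5 × 2 = 3 m².
F = p·A = 36.9976 × 3 = 110.993 kN.

F ≈ 111 kN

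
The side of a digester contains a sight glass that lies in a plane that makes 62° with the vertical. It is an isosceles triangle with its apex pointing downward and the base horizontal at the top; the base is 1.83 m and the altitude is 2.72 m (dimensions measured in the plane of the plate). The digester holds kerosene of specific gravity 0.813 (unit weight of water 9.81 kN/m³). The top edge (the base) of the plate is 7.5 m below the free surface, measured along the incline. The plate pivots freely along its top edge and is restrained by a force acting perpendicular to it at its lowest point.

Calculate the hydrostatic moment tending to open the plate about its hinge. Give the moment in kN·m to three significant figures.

M ≈ 74.9 kN·m

γ = 0.813 × 9.81 = 7.97553 kN/m³.
The plate makes 62° with the vertical, i.e. θ = 90° − 62° = 28° to the horizontal. Measuring y along the incline from the free-surface line, vertical depth h = y·sinθ with sinθ = 0.469472.
With the apex down, the centroid sits h/3 = 2.72/3 = 0.906667 m below the base (the top edge), so y_c = 7.5 + 0.906667 = 8.40667 m and h_c = 8.40667 × 0.469472 = 3.9467 m.
A = ½ × 1.83 × 2.72 = 2.4888 m².
Resultant F = γ·h_c·A = 7.97553 × 3.9467 × 2.4888 = 78.34 kN.
I_c = b·h³/36 = 1.83 × 2.72³/36 = 1.02295 m⁴.
Centre of pressure: y_p = y_c + I_c/(y_c·A) = 8.40667 + 1.02295/(8.40667 × 2.4888) = 8.40667 + 0.0488923 = 8.45556 m along the plane.
The resultant acts 0.906667 + 0.0488923 = 0.955559 m (along the plate) below the hinge at the top edge, so the moment about the hinge is M = F × 0.955559 = 78.34 × 0.955559 = 74.8585 kN·m.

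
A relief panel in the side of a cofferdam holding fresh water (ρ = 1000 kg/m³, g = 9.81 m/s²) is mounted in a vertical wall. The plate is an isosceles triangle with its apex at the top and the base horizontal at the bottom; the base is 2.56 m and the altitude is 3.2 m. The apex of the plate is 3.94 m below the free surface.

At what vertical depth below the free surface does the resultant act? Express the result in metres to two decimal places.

γ = ρg = 1000 × 9.81 = 9810 N/m³ = 9.81 kN/m³.
With the apex up, the centroid sits 2h/3 = 2 × 3.2/3 = 2.13333 m below the apex, so the centroid depth is h_c = 3.94 + 2.13333 = 6.07333 m.
A = ½ × 2.56 × 3.2 = 4.096 m².
Resultant F = γ·h_c·A = 9.81 × 6.07333 × 4.096 = 244.037 kN.
I_c = b·h³/36 = 2.56 × 3.2³/36 = 2.33017 m⁴.
Centre of pressure: y_p = y_c + I_c/(y_c·A) = 6.07333 + 2.33017/(6.07333 × 4.096) = 6.07333 + 0.0936701 = 6.167 m along the plane.

h_p = 6.17 m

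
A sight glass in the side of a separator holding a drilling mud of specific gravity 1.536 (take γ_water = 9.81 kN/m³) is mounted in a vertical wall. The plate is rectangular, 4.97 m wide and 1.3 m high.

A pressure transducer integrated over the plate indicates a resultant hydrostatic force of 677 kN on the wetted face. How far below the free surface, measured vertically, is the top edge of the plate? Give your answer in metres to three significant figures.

γ = 1.536 × 9.81 = 15.06816 kN/m³.
A = 4.97 × 1.3 = 6.461 m².
From F = γ·h_c·A, the centroid depth is h_c = 677/(15.06816 × 6.461) = 6.9539 m.
The centroid lies 1.3/2 = 0.65 m below the top edge, so the top edge sits at h_top = 6.9539 − 0.65 = 6.3039 m below the surface.

d_top ≈ 6.30 m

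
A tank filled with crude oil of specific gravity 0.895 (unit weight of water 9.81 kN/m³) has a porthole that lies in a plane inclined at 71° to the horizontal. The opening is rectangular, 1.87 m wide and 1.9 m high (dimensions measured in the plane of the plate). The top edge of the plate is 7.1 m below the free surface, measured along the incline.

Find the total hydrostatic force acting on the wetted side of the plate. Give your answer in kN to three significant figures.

F ≈ 237 kN

γ = 0.895 × 9.81 = 8.77995 kN/m³.
Let θ = 71° be the plate's angle to the horizontal; measure y along the incline from where the plane meets the free surface. Vertical depth h = y·sinθ with sinθ = 0.945519.
The centroid lies 1.9/2 = 0.95 m below the top edge, so y_c = 7.1 + 0.95 = 8.05 m and h_c = 8.05 × 0.945519 = 7.61143 m.
A = 1.87 × 1.9 = 3.553 m².
Resultant F = γ·h_c·A = 8.77995 × 7.61143 × 3.553 = 237.44 kN.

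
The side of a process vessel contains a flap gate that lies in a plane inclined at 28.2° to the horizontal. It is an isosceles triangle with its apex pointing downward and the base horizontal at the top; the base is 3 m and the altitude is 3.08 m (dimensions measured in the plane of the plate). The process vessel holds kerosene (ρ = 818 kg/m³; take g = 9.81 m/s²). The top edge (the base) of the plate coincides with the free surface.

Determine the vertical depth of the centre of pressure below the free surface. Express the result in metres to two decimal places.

h_p = 0.73 m

γ = ρg = 818 × 9.81 / 1000 = 8.02458 kN/m³.
Let θ = 28.2° be the plate's angle to the horizontal; measure y along the incline from where the plane meets the free surface. Vertical depth h = y·sinθ with sinθ = 0.472551.
With the apex down, the centroid sits h/3 = 3.08/3 = 1.02667 m below the base (the top edge), so y_c = 1.02667 m and h_c = 1.02667 × 0.472551 = 0.485154 m.
A = ½ × 3 × 3.08 = 4.62 m².
Resultant F = γ·h_c·A = 8.02458 × 0.485154 × 4.62 = 17.9864 kN.
I_c = b·h³/36 = 3 × 3.08³/36 = 2.43484 m⁴.
Centre of pressure: y_p = y_c + I_c/(y_c·A) = 1.02667 + 2.43484/(1.02667 × 4.62) = 1.02667 + 0.513331 = 1.54 m along the plane.
Vertically, h_p = y_p·sinθ = 1.54 × 0.472551 = 0.727729 m.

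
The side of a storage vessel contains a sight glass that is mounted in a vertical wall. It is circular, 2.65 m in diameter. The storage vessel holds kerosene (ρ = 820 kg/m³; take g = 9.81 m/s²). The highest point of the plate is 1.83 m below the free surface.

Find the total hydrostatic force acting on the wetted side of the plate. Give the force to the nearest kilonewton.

γ = ρg = 820 × 9.81 / 1000 = 8.0442 kN/m³.
The centroid is at the centre, 1.325 m below the top of the plate, so the centroid depth is h_c = 1.83 + 1.325 = 3.155 m.
A = π(1.325)² = 5.51546 m².
Resultant F = γ·h_c·A = 8.0442 × 3.155 × 5.51546 = 139.979 kN.

F ≈ 140 kN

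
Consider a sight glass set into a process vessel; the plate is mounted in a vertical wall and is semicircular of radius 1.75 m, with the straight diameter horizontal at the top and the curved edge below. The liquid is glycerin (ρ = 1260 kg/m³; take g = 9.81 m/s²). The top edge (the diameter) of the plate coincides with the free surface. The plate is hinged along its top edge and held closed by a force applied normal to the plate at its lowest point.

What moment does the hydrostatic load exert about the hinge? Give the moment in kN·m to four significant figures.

γ = ρg = 1260 × 9.81 / 1000 = 12.3606 kN/m³.
The centroid of a semicircle lies 4r/(3π) = 0.742723 m from the diameter, here below the top edge, so the centroid depth is h_c = 0.742723 m.
A = πr²/2 = π × 1.75²/2 = 4.81056 m².
Resultant F = γ·h_c·A = 12.3606 × 0.742723 × 4.81056 = 44.1634 kN.
I_c = (π/8 − 8/(9π))·r⁴ = 0.109757 × 1.75⁴ = 1.0294 m⁴.
Centre of pressure: y_p = y_c + I_c/(y_c·A) = 0.742723 + 1.0294/(0.742723 × 4.81056) = 0.742723 + 0.288112 = 1.03083 m along the plane.
The resultant acts 0.742723 + 0.288112 = 1.03083 m (along the plate) below the hinge at the top edge, so the moment about the hinge is M = F × 1.03083 = 44.1634 × 1.03083 = 45.525 kN·m.

M ≈ 45.53 kN·m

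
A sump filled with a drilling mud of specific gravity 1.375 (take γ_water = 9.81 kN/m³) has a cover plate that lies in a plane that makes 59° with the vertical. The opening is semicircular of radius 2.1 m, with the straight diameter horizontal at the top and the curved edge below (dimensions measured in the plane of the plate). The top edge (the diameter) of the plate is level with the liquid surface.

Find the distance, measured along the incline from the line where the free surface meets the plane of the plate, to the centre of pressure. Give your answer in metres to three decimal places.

y_p = 1.237 m

γ = 1.375 × 9.81 = 13.48875 kN/m³.
The plate makes 59° with the vertical, i.e. θ = 90° − 59° = 31° to the horizontal. Measuring y along the incline from the free-surface line, vertical depth h = y·sinθ with sinθ = 0.515038.
The centroid of a semicircle lies 4r/(3π) = 0.891268 m from the diameter, here below the top edge, so y_c = 0.891268 m and h_c = 0.891268 × 0.515038 = 0.459037 m.
A = πr²/2 = π × 2.1²/2 = 6.92721 m².
Resultant F = γ·h_c·A = 13.48875 × 0.459037 × 6.92721 = 42.8921 kN.
I_c = (π/8 − 8/(9π))·r⁴ = 0.109757 × 2.1⁴ = 2.13457 m⁴.
Centre of pressure: y_p = y_c + I_c/(y_c·A) = 0.891268 + 2.13457/(0.891268 × 6.92721) = 0.891268 + 0.345735 = 1.237 m along the plane.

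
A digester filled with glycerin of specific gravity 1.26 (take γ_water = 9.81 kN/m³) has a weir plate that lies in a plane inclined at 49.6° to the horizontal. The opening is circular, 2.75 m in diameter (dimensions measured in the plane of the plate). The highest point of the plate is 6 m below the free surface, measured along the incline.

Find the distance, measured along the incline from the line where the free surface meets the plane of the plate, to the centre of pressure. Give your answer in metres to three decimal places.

y_p = 7.439 m

γ = 1.26 × 9.81 = 12.3606 kN/m³.
Let θ = 49.6° be the plate's angle to the horizontal; measure y along the incline from where the plane meets the free surface. Vertical depth h = y·sinθ with sinθ = 0.761538.
The centroid is at the centre, 1.375 m below the top of the plate, so y_c = 6 + 1.375 = 7.375 m and h_c = 7.375 × 0.761538 = 5.61634 m.
A = π(1.375)² = 5.93957 m².
Resultant F = γ·h_c·A = 12.3606 × 5.61634 × 5.93957 = 412.333 kN.
I_c = πr⁴/4 = π × 1.375⁴/4 = 2.80738 m⁴.
Centre of pressure: y_p = y_c + I_c/(y_c·A) = 7.375 + 2.80738/(7.375 × 5.93957) = 7.375 + 0.0640891 = 7.43909 m along the plane.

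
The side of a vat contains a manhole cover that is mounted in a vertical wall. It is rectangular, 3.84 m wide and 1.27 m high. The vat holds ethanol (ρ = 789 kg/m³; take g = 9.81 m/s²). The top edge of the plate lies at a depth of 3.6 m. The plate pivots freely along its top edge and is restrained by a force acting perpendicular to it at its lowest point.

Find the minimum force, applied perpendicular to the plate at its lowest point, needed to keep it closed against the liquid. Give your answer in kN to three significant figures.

P ≈ 83.9 kN

γ = ρg = 789 × 9.81 / 1000 = 7.74009 kN/m³.
The centroid lies 1.27/2 = 0.635 m below the top edge, so the centroid depth is h_c = 3.6 + 0.635 = 4.235 m.
A = 3.84 × 1.27 = 4.8768 m².
Resultant F = γ·h_c·A = 7.74009 × 4.235 × 4.8768 = 159.858 kN.
I_c = b·h³/12 = 3.84 × 1.27³/12 = 0.655483 m⁴.
Centre of pressure: y_p = y_c + I_c/(y_c·A) = 4.235 + 0.655483/(4.235 × 4.8768) = 4.235 + 0.0317375 = 4.26674 m along the plane.
The resultant acts 0.635 + 0.0317375 = 0.666737 m (along the plate) below the hinge at the top edge, so the moment about the hinge is M = F × 0.666737 = 159.858 × 0.666737 = 106.583 kN·m.
A normal force at the bottom, 1.27 m from the hinge, must supply this moment: P = 106.583/1.27 = 83.9236 kN.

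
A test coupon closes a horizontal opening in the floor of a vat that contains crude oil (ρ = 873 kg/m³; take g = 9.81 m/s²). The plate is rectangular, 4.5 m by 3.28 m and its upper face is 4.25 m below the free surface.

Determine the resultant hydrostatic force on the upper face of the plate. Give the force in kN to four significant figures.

F ≈ 537.2 kN

γ = ρg = 873 × 9.81 / 1000 = 8.56413 kN/m³.
The plate is horizontal, so pressure is uniform at p = γ·h = 8.56413 × 4.25 = 36.3976 kN/m².
A = 4.5 × 3.28 = 14.76 m².
F = p·A = 36.3976 × 14.76 = 537.229 kN.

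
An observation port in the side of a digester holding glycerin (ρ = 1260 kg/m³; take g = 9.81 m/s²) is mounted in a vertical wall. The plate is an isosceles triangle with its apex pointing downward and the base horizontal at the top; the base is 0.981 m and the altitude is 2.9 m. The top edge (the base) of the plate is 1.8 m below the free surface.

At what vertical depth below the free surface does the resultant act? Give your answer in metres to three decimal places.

γ = ρg = 1260 × 9.81 / 1000 = 12.3606 kN/m³.
With the apex down, the centroid sits h/3 = 2.9/3 = 0.966667 m below the base (the top edge), so the centroid depth is h_c = 1.8 + 0.966667 = 2.76667 m.
A = ½ × 0.981 × 2.9 = 1.42245 m².
Resultant F = γ·h_c·A = 12.3606 × 2.76667 × 1.42245 = 48.6445 kN.
I_c = b·h³/36 = 0.981 × 2.9³/36 = 0.6646 m⁴.
Centre of pressure: y_p = y_c + I_c/(y_c·A) = 2.76667 + 0.6646/(2.76667 × 1.42245) = 2.76667 + 0.168875 = 2.93554 m along the plane.

h_p = 2.936 m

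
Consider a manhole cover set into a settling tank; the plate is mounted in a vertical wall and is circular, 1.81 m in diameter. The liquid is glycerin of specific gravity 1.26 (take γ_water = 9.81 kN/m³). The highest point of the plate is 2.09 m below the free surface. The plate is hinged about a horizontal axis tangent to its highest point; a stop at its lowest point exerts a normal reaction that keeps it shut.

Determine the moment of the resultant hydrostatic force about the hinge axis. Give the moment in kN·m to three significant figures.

γ = 1.26 × 9.81 = 12.3606 kN/m³.
The centroid is at the centre, 0.905 m below the top of the plate, so the centroid depth is h_c = 2.09 + 0.905 = 2.995 m.
A = π(0.905)² = 2.57304 m².
Resultant F = γ·h_c·A = 12.3606 × 2.995 × 2.57304 = 95.2539 kN.
I_c = πr⁴/4 = π × 0.905⁴/4 = 0.526847 m⁴.
Centre of pressure: y_p = y_c + I_c/(y_c·A) = 2.995 + 0.526847/(2.995 × 2.57304) = 2.995 + 0.0683662 = 3.06337 m along the plane.
The resultant acts 0.905 + 0.0683662 = 0.973366 m (along the plate) below the hinge at the top edge, so the moment about the hinge is M = F × 0.973366 = 95.2539 × 0.973366 = 92.7169 kN·m.

M ≈ 92.7 kN·m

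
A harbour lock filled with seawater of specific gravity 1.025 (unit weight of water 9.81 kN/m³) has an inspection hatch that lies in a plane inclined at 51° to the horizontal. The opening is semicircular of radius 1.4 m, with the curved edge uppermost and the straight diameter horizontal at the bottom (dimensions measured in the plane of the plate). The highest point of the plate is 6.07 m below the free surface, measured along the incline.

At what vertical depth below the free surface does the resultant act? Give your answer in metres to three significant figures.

γ = 1.025 × 9.81 = 10.05525 kN/m³.
Let θ = 51° be the plate's angle to the horizontal; measure y along the incline from where the plane meets the free surface. Vertical depth h = y·sinθ with sinθ = 0.777146.
The centroid lies 4r/(3π) = 0.594178 m above the diameter, so r − 4r/(3π) = 1.4 − 0.594178 = 0.805822 m below the topmost point, so y_c = 6.07 + 0.805822 = 6.87582 m and h_c = 6.87582 × 0.777146 = 5.34352 m.
A = πr²/2 = π × 1.4²/2 = 3.07876 m².
Resultant F = γ·h_c·A = 10.05525 × 5.34352 × 3.07876 = 165.423 kN.
I_c = (π/8 − 8/(9π))·r⁴ = 0.109757 × 1.4⁴ = 0.421642 m⁴.
Centre of pressure: y_p = y_c + I_c/(y_c·A) = 6.87582 + 0.421642/(6.87582 × 3.07876) = 6.87582 + 0.0199179 = 6.89574 m along the plane.
Vertically, h_p = y_p·sinθ = 6.89574 × 0.777146 = 5.359 m.

h_p = 5.36 m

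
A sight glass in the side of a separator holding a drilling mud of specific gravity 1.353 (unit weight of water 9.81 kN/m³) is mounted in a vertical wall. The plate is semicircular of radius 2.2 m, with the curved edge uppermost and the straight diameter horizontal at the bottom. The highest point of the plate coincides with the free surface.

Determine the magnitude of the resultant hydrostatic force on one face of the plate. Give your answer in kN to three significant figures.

γ = 1.353 × 9.81 = 13.27293 kN/m³.
The centroid lies 4r/(3π) = 0.933709 m above the diameter, so r − 4r/(3π) = 2.2 − 0.933709 = 1.26629 m below the topmost point, so the centroid depth is h_c = 1.26629 m.
A = πr²/2 = π × 2.2²/2 = 7.60265 m².
Resultant F = γ·h_c·A = 13.27293 × 1.26629 × 7.60265 = 127.781 kN.

F ≈ 128 kN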